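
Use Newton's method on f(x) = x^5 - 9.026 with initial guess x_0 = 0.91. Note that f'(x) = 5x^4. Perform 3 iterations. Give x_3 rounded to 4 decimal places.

2.1959

Newton update: x ← x − f(x)/f'(x).
x_0 = 0.910000: f = -8.401968, f' = 3.428748 → x_1 = 0.910000 - (-8.401968)/(3.428748) = 3.360448
x_1 = 3.360448: f = 419.508428, f' = 637.615079 → x_2 = 3.360448 - (419.508428)/(637.615079) = 2.702514
x_2 = 2.702514: f = 135.132351, f' = 266.711566 → x_3 = 2.702514 - (135.132351)/(266.711566) = 2.195853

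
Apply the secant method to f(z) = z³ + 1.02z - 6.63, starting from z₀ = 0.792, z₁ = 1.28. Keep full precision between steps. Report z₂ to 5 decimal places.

2.03062

Secant update: z_(k+1) = z_k − f(z_k)·(z_k − z_(k-1))/(f(z_k) − f(z_(k-1))).
f(z_0) = -5.325367, f(z_1) = -3.227248
z_2 = 1.280000 - (-3.227248)·(1.280000 - 0.792000)/(-3.227248 - (-5.325367)) = 2.030623; f(z_2) = 3.814371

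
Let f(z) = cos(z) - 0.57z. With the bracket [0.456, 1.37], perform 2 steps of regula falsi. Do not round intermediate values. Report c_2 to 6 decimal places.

0.976169

f(0.456000) = 0.637901, f(1.370000) = -0.581450
step 1: c = 0.934157, f(c) = 0.062027 > 0 → new bracket [0.934157, 1.370000]
step 2: c = 0.976169, f(c) = 0.003783 > 0 → new bracket [0.976169, 1.370000]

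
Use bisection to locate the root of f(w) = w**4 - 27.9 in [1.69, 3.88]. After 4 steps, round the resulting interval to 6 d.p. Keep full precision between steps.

f(1.690000) = -19.742693, f(3.880000) = 198.734959 (opposite signs)
step 1: m = 2.785000, f(m) = 32.259026 > 0 → root in [1.690000, 2.785000]
step 2: m = 2.237500, f(m) = -2.835896 < 0 → root in [2.237500, 2.785000]
step 3: m = 2.511250, f(m) = 11.870385 > 0 → root in [2.237500, 2.511250]
step 4: m = 2.374375, f(m) = 3.883172 > 0 → root in [2.237500, 2.374375]

[2.237500, 2.374375]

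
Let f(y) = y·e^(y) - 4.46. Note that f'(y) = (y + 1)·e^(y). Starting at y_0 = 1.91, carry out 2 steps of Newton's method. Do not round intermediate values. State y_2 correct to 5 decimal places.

1.29276

y_0 = 1.910000: f = 8.438400, f' = 19.651488 → y_1 = 1.910000 - (8.438400)/(19.651488) = 1.480597
y_1 = 1.480597: f = 2.048071, f' = 10.903642 → y_2 = 1.480597 - (2.048071)/(10.903642) = 1.292764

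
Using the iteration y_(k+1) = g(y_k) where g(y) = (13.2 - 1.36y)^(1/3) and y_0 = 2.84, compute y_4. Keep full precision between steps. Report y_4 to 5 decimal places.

2.17203

y_1 = g(2.840000) = 2.105774
y_2 = g(2.105774) = 2.178309
y_3 = g(2.178309) = 2.171357
y_4 = g(2.171357) = 2.172026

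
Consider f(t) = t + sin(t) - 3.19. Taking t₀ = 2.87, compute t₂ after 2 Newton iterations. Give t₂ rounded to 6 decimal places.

3.967339

f'(t) = 1 + cos(t)
t_0 = 2.870000: f = -0.051734, f' = 0.036655 → t_1 = 2.870000 - (-0.051734)/(0.036655) = 4.281370
t_1 = 4.281370: f = 0.182829, f' = 0.582203 → t_2 = 4.281370 - (0.182829)/(0.582203) = 3.967339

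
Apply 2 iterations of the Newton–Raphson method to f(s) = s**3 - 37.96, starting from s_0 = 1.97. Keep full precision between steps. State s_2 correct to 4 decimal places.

Newton update: s ← s − f(s)/f'(s).
f'(s) = 3s**2
s_0 = 1.970000: f = -30.314627, f' = 11.642700 → s_1 = 1.970000 - (-30.314627)/(11.642700) = 4.573745
s_1 = 4.573745: f = 57.718855, f' = 62.757442 → s_2 = 4.573745 - (57.718855)/(62.757442) = 3.654032

3.6540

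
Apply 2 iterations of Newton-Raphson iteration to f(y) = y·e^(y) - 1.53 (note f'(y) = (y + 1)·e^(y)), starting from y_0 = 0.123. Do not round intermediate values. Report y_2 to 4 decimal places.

0.8730

y_0 = 0.123000: f = -1.390901, f' = 1.269983 → y_1 = 0.123000 - (-1.390901)/(1.269983) = 1.218212
y_1 = 1.218212: f = 2.588944, f' = 7.500082 → y_2 = 1.218212 - (2.588944)/(7.500082) = 0.873024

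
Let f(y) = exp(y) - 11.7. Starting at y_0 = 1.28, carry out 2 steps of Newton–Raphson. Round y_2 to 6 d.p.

f'(y) = exp(y)
y_0 = 1.280000: f = -8.103360, f' = 3.596640 → y_1 = 1.280000 - (-8.103360)/(3.596640) = 3.533036
y_1 = 3.533036: f = 22.527740, f' = 34.227740 → y_2 = 3.533036 - (22.527740)/(34.227740) = 2.874864

2.874864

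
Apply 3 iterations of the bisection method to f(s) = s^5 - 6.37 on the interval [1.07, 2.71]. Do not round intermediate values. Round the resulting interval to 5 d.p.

[1.27500, 1.48000]

f(1.070000) = -4.967448, f(2.710000) = 139.796031 (opposite signs)
step 1: m = 1.890000, f(m) = 17.746208 > 0 → root in [1.070000, 1.890000]
step 2: m = 1.480000, f(m) = 0.730821 > 0 → root in [1.070000, 1.480000]
step 3: m = 1.275000, f(m) = -3.000613 < 0 → root in [1.275000, 1.480000]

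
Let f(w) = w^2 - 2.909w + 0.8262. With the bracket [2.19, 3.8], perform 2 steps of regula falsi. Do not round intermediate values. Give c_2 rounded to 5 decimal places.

f(2.190000) = -0.748410, f(3.800000) = 4.212000
step 1: c = 2.432911, f(c) = -0.332081 < 0 → new bracket [2.432911, 3.800000]
step 2: c = 2.532818, f(c) = -0.126600 < 0 → new bracket [2.532818, 3.800000]

2.53282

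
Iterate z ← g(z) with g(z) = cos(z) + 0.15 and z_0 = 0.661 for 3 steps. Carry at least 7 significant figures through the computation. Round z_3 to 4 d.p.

0.8883

z_1 = g(0.661000) = 0.939379
z_2 = g(0.939379) = 0.740290
z_3 = g(0.740290) = 0.888273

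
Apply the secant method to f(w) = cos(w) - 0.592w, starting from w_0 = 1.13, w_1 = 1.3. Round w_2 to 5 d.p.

Secant update: w_(k+1) = w_k − f(w_k)·(w_k − w_(k-1))/(f(w_k) − f(w_(k-1))).
f(w_0) = -0.242300, f(w_1) = -0.502101
w_2 = 1.300000 - (-0.502101)·(1.300000 - 1.130000)/(-0.502101 - (-0.242300)) = 0.971452; f(w_2) = -0.010998

0.97145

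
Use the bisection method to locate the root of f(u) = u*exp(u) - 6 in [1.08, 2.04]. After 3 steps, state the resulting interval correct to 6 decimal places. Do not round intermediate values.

f(1.080000) = -2.819746, f(2.040000) = 9.688843 (opposite signs)
step 1: m = 1.560000, f(m) = 1.423761 > 0 → root in [1.080000, 1.560000]
step 2: m = 1.320000, f(m) = -1.058684 < 0 → root in [1.320000, 1.560000]
step 3: m = 1.440000, f(m) = 0.077802 > 0 → root in [1.320000, 1.440000]

[1.320000, 1.440000]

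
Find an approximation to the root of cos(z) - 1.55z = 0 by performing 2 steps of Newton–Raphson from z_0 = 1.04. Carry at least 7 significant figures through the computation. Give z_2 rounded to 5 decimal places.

f'(z) = -sin(z) - 1.55
z_0 = 1.040000: f = -1.105780, f' = -2.412404 → z_1 = 1.040000 - (-1.105780)/(-2.412404) = 0.581628
z_1 = 0.581628: f = -0.065953, f' = -2.099385 → z_2 = 0.581628 - (-0.065953)/(-2.099385) = 0.550212

0.55021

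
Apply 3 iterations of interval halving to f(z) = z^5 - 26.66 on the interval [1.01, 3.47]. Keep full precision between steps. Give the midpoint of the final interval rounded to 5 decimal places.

1.77875

f(1.010000) = -25.608990, f(3.470000) = 476.431957 (opposite signs)
step 1: m = 2.240000, f(m) = 29.734934 > 0 → root in [1.010000, 2.240000]
step 2: m = 1.625000, f(m) = -15.329037 < 0 → root in [1.625000, 2.240000]
step 3: m = 1.932500, f(m) = 0.292404 > 0 → root in [1.625000, 1.932500]
Midpoint of [1.625000, 1.932500] = 1.778750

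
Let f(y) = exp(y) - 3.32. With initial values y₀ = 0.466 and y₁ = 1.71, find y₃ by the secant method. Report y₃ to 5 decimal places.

f(y_0) = -1.726393, f(y_1) = 2.208961
y_2 = 1.710000 - (2.208961)·(1.710000 - 0.466000)/(2.208961 - (-1.726393)) = 1.011728; f(y_2) = -0.569651
y_3 = 1.011728 - (-0.569651)·(1.011728 - 1.710000)/(-0.569651 - (2.208961)) = 1.154883; f(y_3) = -0.146349

1.15488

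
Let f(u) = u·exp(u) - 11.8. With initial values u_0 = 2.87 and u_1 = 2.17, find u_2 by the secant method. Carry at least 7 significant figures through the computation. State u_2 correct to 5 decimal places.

f(u_0) = 38.818242, f(u_1) = 7.205476
u_2 = 2.170000 - (7.205476)·(2.170000 - 2.870000)/(7.205476 - (38.818242)) = 2.010449; f(u_2) = 3.211368

2.01045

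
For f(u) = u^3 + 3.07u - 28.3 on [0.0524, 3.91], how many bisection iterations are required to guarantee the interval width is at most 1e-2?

9

Initial width b − a = 3.91 − 0.0524 = 3.857600.
After n steps the width is (b−a)/2^n; need (b−a)/2^n ≤ 1e-2.
So n ≥ log₂(3.857600/1e-2) = log₂(385.7600) ≈ 8.5916.
Hence n = 9.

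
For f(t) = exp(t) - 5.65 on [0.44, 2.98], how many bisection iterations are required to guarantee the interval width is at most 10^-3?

Initial width b − a = 2.98 − 0.44 = 2.540000.
After n steps the width is (b−a)/2^n; need (b−a)/2^n ≤ 10^-3.
So n ≥ log₂(2.540000/10^-3) = log₂(2540.0000) ≈ 11.3106.
Hence n = 12.

12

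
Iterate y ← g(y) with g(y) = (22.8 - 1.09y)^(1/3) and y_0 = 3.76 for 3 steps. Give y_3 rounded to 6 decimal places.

y_1 = g(3.760000) = 2.654359
y_2 = g(2.654359) = 2.710192
y_3 = g(2.710192) = 2.707428

2.707428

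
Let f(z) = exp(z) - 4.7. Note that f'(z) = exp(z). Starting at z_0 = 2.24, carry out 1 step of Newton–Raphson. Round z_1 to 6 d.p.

1.740355

z_0 = 2.240000: f = 4.693331, f' = 9.393331 → z_1 = 2.240000 - (4.693331)/(9.393331) = 1.740355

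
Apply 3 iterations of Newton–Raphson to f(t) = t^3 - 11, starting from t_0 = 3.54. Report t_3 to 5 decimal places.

2.22584

Newton update: t ← t − f(t)/f'(t).
f'(t) = 3t^2
t_0 = 3.540000: f = 33.361864, f' = 37.594800 → t_1 = 3.540000 - (33.361864)/(37.594800) = 2.652594
t_1 = 2.652594: f = 7.664320, f' = 21.108759 → t_2 = 2.652594 - (7.664320)/(21.108759) = 2.289506
t_2 = 2.289506: f = 1.001226, f' = 15.725519 → t_3 = 2.289506 - (1.001226)/(15.725519) = 2.225838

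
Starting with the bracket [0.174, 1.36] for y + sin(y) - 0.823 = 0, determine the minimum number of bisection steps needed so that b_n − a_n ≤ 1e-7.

Initial width b − a = 1.36 − 0.174 = 1.186000.
After n steps the width is (b−a)/2^n; need (b−a)/2^n ≤ 1e-7.
So n ≥ log₂(1.186000/1e-7) = log₂(11860000.0000) ≈ 23.4996.
Hence n = 24.

24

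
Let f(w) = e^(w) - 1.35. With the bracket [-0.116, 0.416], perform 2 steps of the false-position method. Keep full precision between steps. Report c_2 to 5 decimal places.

0.29867

f(-0.116000) = -0.459525, f(0.416000) = 0.165886
step 1: c = 0.274891, f(c) = -0.033613 < 0 → new bracket [0.274891, 0.416000]
step 2: c = 0.298666, f(c) = -0.001941 < 0 → new bracket [0.298666, 0.416000]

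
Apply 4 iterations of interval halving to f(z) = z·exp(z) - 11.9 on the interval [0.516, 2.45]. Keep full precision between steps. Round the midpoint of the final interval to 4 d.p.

f(0.516000) = -11.035539, f(2.450000) = 16.491449 (opposite signs)
step 1: m = 1.483000, f(m) = -5.365688 < 0 → root in [1.483000, 2.450000]
step 2: m = 1.966500, f(m) = 2.151868 > 0 → root in [1.483000, 1.966500]
step 3: m = 1.724750, f(m) = -2.222224 < 0 → root in [1.724750, 1.966500]
step 4: m = 1.845625, f(m) = -0.213399 < 0 → root in [1.845625, 1.966500]
Midpoint of [1.845625, 1.966500] = 1.906062

1.9061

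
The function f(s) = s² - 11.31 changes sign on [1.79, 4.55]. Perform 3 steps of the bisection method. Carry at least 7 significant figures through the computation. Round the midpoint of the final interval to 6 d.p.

3.342500

f(1.790000) = -8.105900, f(4.550000) = 9.392500 (opposite signs)
step 1: m = 3.170000, f(m) = -1.261100 < 0 → root in [3.170000, 4.550000]
step 2: m = 3.860000, f(m) = 3.589600 > 0 → root in [3.170000, 3.860000]
step 3: m = 3.515000, f(m) = 1.045225 > 0 → root in [3.170000, 3.515000]
Midpoint of [3.170000, 3.515000] = 3.342500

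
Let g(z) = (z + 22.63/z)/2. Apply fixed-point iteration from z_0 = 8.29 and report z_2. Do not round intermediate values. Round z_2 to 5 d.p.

z_1 = g(8.290000) = 5.509897
z_2 = g(5.509897) = 4.808526

4.80853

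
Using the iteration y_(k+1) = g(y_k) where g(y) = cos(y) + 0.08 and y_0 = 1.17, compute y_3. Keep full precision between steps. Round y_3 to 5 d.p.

y_1 = g(1.170000) = 0.470152
y_2 = g(0.470152) = 0.971500
y_3 = g(0.971500) = 0.644062

0.64406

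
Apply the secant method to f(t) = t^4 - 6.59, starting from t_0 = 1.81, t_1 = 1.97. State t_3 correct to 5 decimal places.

f(t_0) = 4.142831, f(t_1) = 8.471385
t_2 = 1.970000 - (8.471385)·(1.970000 - 1.810000)/(8.471385 - (4.142831)) = 1.656865; f(t_2) = 0.946132
t_3 = 1.656865 - (0.946132)·(1.656865 - 1.970000)/(0.946132 - (8.471385)) = 1.617495; f(t_3) = 0.254979

1.61750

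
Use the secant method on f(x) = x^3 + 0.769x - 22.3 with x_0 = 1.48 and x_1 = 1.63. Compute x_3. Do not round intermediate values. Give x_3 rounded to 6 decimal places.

Secant update: x_(k+1) = x_k − f(x_k)·(x_k − x_(k-1))/(f(x_k) − f(x_(k-1))).
f(x_0) = -17.920088, f(x_1) = -16.715783
x_2 = 1.630000 - (-16.715783)·(1.630000 - 1.480000)/(-16.715783 - (-17.920088)) = 3.712004; f(x_2) = 31.702123
x_3 = 3.712004 - (31.702123)·(3.712004 - 1.630000)/(31.702123 - (-16.715783)) = 2.348790; f(x_3) = -7.535937

2.348790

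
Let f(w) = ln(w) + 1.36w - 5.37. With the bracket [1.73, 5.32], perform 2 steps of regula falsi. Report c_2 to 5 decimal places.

3.11871

f(1.730000) = -2.469079, f(5.320000) = 3.536673
step 1: c = 3.205917, f(c) = 0.155046 > 0 → new bracket [1.730000, 3.205917]
step 2: c = 3.118713, f(c) = 0.008870 > 0 → new bracket [1.730000, 3.118713]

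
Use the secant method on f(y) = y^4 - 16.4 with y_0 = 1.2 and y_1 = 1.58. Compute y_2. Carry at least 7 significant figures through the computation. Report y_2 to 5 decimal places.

2.50916

f(y_0) = -14.326400, f(y_1) = -10.167987
y_2 = 1.580000 - (-10.167987)·(1.580000 - 1.200000)/(-10.167987 - (-14.326400)) = 2.509161; f(y_2) = 23.238216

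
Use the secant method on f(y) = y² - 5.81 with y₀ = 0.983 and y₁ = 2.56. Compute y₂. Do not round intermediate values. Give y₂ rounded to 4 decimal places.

2.3501

f(y_0) = -4.843711, f(y_1) = 0.743600
y_2 = 2.560000 - (0.743600)·(2.560000 - 0.983000)/(0.743600 - (-4.843711)) = 2.350121; f(y_2) = -0.286930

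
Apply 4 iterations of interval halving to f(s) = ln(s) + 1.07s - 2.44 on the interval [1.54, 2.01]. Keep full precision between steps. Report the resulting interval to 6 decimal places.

f(1.540000) = -0.360418, f(2.010000) = 0.408835 (opposite signs)
step 1: m = 1.775000, f(m) = 0.033050 > 0 → root in [1.540000, 1.775000]
step 2: m = 1.657500, f(m) = -0.161165 < 0 → root in [1.657500, 1.775000]
step 3: m = 1.716250, f(m) = -0.063471 < 0 → root in [1.716250, 1.775000]
step 4: m = 1.745625, f(m) = -0.015069 < 0 → root in [1.745625, 1.775000]

[1.745625, 1.775000]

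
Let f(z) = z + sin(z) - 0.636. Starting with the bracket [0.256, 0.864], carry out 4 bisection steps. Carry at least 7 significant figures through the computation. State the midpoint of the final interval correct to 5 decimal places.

f(0.256000) = -0.126787, f(0.864000) = 0.988446 (opposite signs)
step 1: m = 0.560000, f(m) = 0.455186 > 0 → root in [0.256000, 0.560000]
step 2: m = 0.408000, f(m) = 0.168774 > 0 → root in [0.256000, 0.408000]
step 3: m = 0.332000, f(m) = 0.021934 > 0 → root in [0.256000, 0.332000]
step 4: m = 0.294000, f(m) = -0.052217 < 0 → root in [0.294000, 0.332000]
Midpoint of [0.294000, 0.332000] = 0.313000

0.31300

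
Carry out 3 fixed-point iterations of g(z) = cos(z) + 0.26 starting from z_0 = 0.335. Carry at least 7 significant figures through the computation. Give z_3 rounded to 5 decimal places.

1.07490

z_1 = g(0.335000) = 1.204410
z_2 = g(1.204410) = 0.618244
z_3 = g(0.618244) = 1.074898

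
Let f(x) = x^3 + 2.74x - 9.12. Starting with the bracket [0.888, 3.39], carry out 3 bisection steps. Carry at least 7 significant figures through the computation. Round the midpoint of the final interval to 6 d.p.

1.669875

f(0.888000) = -5.986653, f(3.390000) = 39.126819 (opposite signs)
step 1: m = 2.139000, f(m) = 6.527472 > 0 → root in [0.888000, 2.139000]
step 2: m = 1.513500, f(m) = -1.506062 < 0 → root in [1.513500, 2.139000]
step 3: m = 1.826250, f(m) = 1.974814 > 0 → root in [1.513500, 1.826250]
Midpoint of [1.513500, 1.826250] = 1.669875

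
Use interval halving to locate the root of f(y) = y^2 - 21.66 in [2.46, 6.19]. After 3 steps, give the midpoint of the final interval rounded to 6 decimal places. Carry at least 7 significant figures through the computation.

f(2.460000) = -15.608400, f(6.190000) = 16.656100 (opposite signs)
step 1: m = 4.325000, f(m) = -2.954375 < 0 → root in [4.325000, 6.190000]
step 2: m = 5.257500, f(m) = 5.981306 > 0 → root in [4.325000, 5.257500]
step 3: m = 4.791250, f(m) = 1.296077 > 0 → root in [4.325000, 4.791250]
Midpoint of [4.325000, 4.791250] = 4.558125

4.558125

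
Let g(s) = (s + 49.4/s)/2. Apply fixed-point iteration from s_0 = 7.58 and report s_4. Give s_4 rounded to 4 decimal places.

s_1 = g(7.580000) = 7.048575
s_2 = g(7.048575) = 7.028542
s_3 = g(7.028542) = 7.028513
s_4 = g(7.028513) = 7.028513

7.0285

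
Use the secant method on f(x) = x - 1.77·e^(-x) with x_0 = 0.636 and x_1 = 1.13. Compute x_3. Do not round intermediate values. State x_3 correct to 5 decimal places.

Secant update: x_(k+1) = x_k − f(x_k)·(x_k − x_(k-1))/(f(x_k) − f(x_(k-1))).
f(x_0) = -0.301048, f(x_1) = 0.558231
x_2 = 1.130000 - (0.558231)·(1.130000 - 0.636000)/(0.558231 - (-0.301048)) = 0.809073; f(x_2) = 0.020944
x_3 = 0.809073 - (0.020944)·(0.809073 - 1.130000)/(0.020944 - (0.558231)) = 0.796563; f(x_3) = -0.001487

0.79656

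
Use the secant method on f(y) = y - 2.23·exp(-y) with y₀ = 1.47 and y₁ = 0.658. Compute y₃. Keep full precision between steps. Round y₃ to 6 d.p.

0.905390

f(y_0) = 0.957266, f(y_1) = -0.496886
y_2 = 0.658000 - (-0.496886)·(0.658000 - 1.470000)/(-0.496886 - (0.957266)) = 0.935462; f(y_2) = 0.060399
y_3 = 0.935462 - (0.060399)·(0.935462 - 0.658000)/(0.060399 - (-0.496886)) = 0.905390; f(y_3) = 0.003613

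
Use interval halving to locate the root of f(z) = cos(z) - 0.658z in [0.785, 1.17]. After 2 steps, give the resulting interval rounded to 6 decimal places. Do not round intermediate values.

f(0.785000) = 0.190858, f(1.170000) = -0.379708 (opposite signs)
step 1: m = 0.977500, f(m) = -0.084098 < 0 → root in [0.785000, 0.977500]
step 2: m = 0.881250, f(m) = 0.056325 > 0 → root in [0.881250, 0.977500]

[0.881250, 0.977500]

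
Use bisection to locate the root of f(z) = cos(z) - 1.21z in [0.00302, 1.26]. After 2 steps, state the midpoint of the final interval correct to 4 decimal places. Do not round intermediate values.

f(0.003020) = 0.996341, f(1.260000) = -1.218783 (opposite signs)
step 1: m = 0.631510, f(m) = 0.043010 > 0 → root in [0.631510, 1.260000]
step 2: m = 0.945755, f(m) = -0.559233 < 0 → root in [0.631510, 0.945755]
Midpoint of [0.631510, 0.945755] = 0.788633

0.7886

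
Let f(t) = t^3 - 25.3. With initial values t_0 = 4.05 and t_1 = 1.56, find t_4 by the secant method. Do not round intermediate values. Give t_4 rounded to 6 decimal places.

2.861464

f(t_0) = 41.130125, f(t_1) = -21.503584
t_2 = 1.560000 - (-21.503584)·(1.560000 - 4.050000)/(-21.503584 - (41.130125)) = 2.414874; f(t_2) = -11.217383
t_3 = 2.414874 - (-11.217383)·(2.414874 - 1.560000)/(-11.217383 - (-21.503584)) = 3.347137; f(t_3) = 12.199073
t_4 = 3.347137 - (12.199073)·(3.347137 - 2.414874)/(12.199073 - (-11.217383)) = 2.861464; f(t_4) = -1.870404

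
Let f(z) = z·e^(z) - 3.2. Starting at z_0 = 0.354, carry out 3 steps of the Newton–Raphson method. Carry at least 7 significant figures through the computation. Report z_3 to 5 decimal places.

1.11854

Newton update: z ← z − f(z)/f'(z).
f'(z) = (z + 1)·e^(z)
z_0 = 0.354000: f = -2.695637, f' = 1.929119 → z_1 = 0.354000 - (-2.695637)/(1.929119) = 1.751341
z_1 = 1.751341: f = 6.891798, f' = 15.854123 → z_2 = 1.751341 - (6.891798)/(15.854123) = 1.316640
z_2 = 1.316640: f = 1.712210, f' = 8.643076 → z_3 = 1.316640 - (1.712210)/(8.643076) = 1.118539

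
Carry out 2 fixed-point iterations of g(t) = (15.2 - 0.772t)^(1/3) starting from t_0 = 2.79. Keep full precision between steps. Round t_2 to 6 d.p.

2.374181

t_1 = g(2.790000) = 2.354112
t_2 = g(2.354112) = 2.374181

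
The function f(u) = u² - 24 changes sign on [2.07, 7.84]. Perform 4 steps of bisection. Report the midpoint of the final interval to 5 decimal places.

4.77469

f(2.070000) = -19.715100, f(7.840000) = 37.465600 (opposite signs)
step 1: m = 4.955000, f(m) = 0.552025 > 0 → root in [2.070000, 4.955000]
step 2: m = 3.512500, f(m) = -11.662344 < 0 → root in [3.512500, 4.955000]
step 3: m = 4.233750, f(m) = -6.075361 < 0 → root in [4.233750, 4.955000]
step 4: m = 4.594375, f(m) = -2.891718 < 0 → root in [4.594375, 4.955000]
Midpoint of [4.594375, 4.955000] = 4.774688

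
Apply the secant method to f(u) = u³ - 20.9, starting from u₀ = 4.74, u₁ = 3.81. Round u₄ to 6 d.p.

2.771103

f(u_0) = 85.596424, f(u_1) = 34.406341
u_2 = 3.810000 - (34.406341)·(3.810000 - 4.740000)/(34.406341 - (85.596424)) = 3.184920; f(u_2) = 11.406922
u_3 = 3.184920 - (11.406922)·(3.184920 - 3.810000)/(11.406922 - (34.406341)) = 2.874902; f(u_3) = 2.861236
u_4 = 2.874902 - (2.861236)·(2.874902 - 3.184920)/(2.861236 - (11.406922)) = 2.771103; f(u_4) = 0.379323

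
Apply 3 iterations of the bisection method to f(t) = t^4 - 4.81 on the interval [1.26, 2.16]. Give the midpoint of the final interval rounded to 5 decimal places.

1.42875

f(1.260000) = -2.289526, f(2.160000) = 16.957823 (opposite signs)
step 1: m = 1.710000, f(m) = 3.740361 > 0 → root in [1.260000, 1.710000]
step 2: m = 1.485000, f(m) = 0.053017 > 0 → root in [1.260000, 1.485000]
step 3: m = 1.372500, f(m) = -1.261462 < 0 → root in [1.372500, 1.485000]
Midpoint of [1.372500, 1.485000] = 1.428750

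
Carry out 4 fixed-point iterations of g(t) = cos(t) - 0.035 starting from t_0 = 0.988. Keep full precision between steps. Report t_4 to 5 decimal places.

0.76942

t_1 = g(0.988000) = 0.515361
t_2 = g(0.515361) = 0.835115
t_3 = g(0.835115) = 0.636092
t_4 = g(0.636092) = 0.769423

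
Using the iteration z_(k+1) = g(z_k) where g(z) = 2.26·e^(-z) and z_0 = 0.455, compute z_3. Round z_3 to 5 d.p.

1.31865

z_1 = g(0.455000) = 1.433852
z_2 = g(1.433852) = 0.538759
z_3 = g(0.538759) = 1.318647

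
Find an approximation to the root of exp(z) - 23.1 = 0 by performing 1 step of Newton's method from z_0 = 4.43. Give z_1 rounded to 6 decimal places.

3.705225

Newton update: z ← z − f(z)/f'(z).
f'(z) = exp(z)
z_0 = 4.430000: f = 60.831417, f' = 83.931417 → z_1 = 4.430000 - (60.831417)/(83.931417) = 3.705225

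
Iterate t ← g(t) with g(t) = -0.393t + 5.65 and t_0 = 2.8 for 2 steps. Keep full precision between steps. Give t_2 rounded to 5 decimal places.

3.86201

t_1 = g(2.800000) = 4.549600
t_2 = g(4.549600) = 3.862007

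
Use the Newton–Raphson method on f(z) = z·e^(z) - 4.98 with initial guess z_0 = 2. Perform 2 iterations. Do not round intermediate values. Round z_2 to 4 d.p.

Newton update: z ← z − f(z)/f'(z).
f'(z) = (z + 1)·e^(z)
z_0 = 2.000000: f = 9.798112, f' = 22.167168 → z_1 = 2.000000 - (9.798112)/(22.167168) = 1.557990
z_1 = 1.557990: f = 2.419307, f' = 12.148572 → z_2 = 1.557990 - (2.419307)/(12.148572) = 1.358847

1.3588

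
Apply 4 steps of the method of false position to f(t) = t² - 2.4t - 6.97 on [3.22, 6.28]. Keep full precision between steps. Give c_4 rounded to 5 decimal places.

f(3.220000) = -4.329600, f(6.280000) = 17.396400
step 1: c = 3.829803, f(c) = -1.494137 < 0 → new bracket [3.829803, 6.280000]
step 2: c = 4.023600, f(c) = -0.437284 < 0 → new bracket [4.023600, 6.280000]
step 3: c = 4.078927, f(c) = -0.121779 < 0 → new bracket [4.078927, 6.280000]
step 4: c = 4.094228, f(c) = -0.033444 < 0 → new bracket [4.094228, 6.280000]

4.09423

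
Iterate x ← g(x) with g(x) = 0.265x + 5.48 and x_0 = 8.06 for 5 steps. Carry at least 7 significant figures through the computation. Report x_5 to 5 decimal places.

x_1 = g(8.060000) = 7.615900
x_2 = g(7.615900) = 7.498214
x_3 = g(7.498214) = 7.467027
x_4 = g(7.467027) = 7.458762
x_5 = g(7.458762) = 7.456572

7.45657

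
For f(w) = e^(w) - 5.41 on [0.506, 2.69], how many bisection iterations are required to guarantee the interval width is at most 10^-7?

Initial width b − a = 2.69 − 0.506 = 2.184000.
After n steps the width is (b−a)/2^n; need (b−a)/2^n ≤ 10^-7.
So n ≥ log₂(2.184000/10^-7) = log₂(21840000.0000) ≈ 24.3805.
Hence n = 25.

25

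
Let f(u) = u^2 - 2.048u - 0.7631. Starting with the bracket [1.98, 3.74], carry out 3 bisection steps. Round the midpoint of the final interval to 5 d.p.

f(1.980000) = -0.897740, f(3.740000) = 5.564980 (opposite signs)
step 1: m = 2.860000, f(m) = 1.559220 > 0 → root in [1.980000, 2.860000]
step 2: m = 2.420000, f(m) = 0.137140 > 0 → root in [1.980000, 2.420000]
step 3: m = 2.200000, f(m) = -0.428700 < 0 → root in [2.200000, 2.420000]
Midpoint of [2.200000, 2.420000] = 2.310000

2.31000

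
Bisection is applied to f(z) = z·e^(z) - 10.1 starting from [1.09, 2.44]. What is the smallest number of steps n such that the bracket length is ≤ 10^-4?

14

Initial width b − a = 2.44 − 1.09 = 1.350000.
After n steps the width is (b−a)/2^n; need (b−a)/2^n ≤ 10^-4.
So n ≥ log₂(1.350000/10^-4) = log₂(13500.0000) ≈ 13.7207.
Hence n = 14.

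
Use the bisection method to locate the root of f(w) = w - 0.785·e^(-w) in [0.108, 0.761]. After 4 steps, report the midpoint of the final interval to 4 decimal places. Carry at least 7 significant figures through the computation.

f(0.108000) = -0.596638, f(0.761000) = 0.394249 (opposite signs)
step 1: m = 0.434500, f(m) = -0.073857 < 0 → root in [0.434500, 0.761000]
step 2: m = 0.597750, f(m) = 0.165962 > 0 → root in [0.434500, 0.597750]
step 3: m = 0.516125, f(m) = 0.047614 > 0 → root in [0.434500, 0.516125]
step 4: m = 0.475312, f(m) = -0.012715 < 0 → root in [0.475312, 0.516125]
Midpoint of [0.475312, 0.516125] = 0.495719

0.4957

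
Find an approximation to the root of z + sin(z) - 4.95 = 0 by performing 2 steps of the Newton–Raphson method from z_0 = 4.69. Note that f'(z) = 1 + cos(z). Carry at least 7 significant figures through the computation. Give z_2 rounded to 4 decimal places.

z_0 = 4.690000: f = -1.259749, f' = 0.977613 → z_1 = 4.690000 - (-1.259749)/(0.977613) = 5.978597
z_1 = 5.978597: f = 0.728697, f' = 1.953971 → z_2 = 5.978597 - (0.728697)/(1.953971) = 5.605666

5.6057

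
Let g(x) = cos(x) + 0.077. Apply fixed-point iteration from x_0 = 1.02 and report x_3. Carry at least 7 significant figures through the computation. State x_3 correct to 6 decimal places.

0.696941

x_1 = g(1.020000) = 0.600366
x_2 = g(0.600366) = 0.902129
x_3 = g(0.902129) = 0.696941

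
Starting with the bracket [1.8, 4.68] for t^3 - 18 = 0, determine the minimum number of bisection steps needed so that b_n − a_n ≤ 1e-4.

15

Initial width b − a = 4.68 − 1.8 = 2.880000.
After n steps the width is (b−a)/2^n; need (b−a)/2^n ≤ 1e-4.
So n ≥ log₂(2.880000/1e-4) = log₂(28800.0000) ≈ 14.8138.
Hence n = 15.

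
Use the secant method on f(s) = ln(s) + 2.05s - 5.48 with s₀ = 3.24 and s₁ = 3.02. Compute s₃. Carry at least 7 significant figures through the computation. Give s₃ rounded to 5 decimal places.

2.27317

f(s_0) = 2.337573, f(s_1) = 1.816257
s_2 = 3.020000 - (1.816257)·(3.020000 - 3.240000)/(1.816257 - (2.337573)) = 2.253524; f(s_2) = -0.047780
s_3 = 2.253524 - (-0.047780)·(2.253524 - 3.020000)/(-0.047780 - (1.816257)) = 2.273171; f(s_3) = 0.001176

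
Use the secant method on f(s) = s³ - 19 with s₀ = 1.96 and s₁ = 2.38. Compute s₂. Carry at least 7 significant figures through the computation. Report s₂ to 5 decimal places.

Secant update: s_(k+1) = s_k − f(s_k)·(s_k − s_(k-1))/(f(s_k) − f(s_(k-1))).
f(s_0) = -11.470464, f(s_1) = -5.518728
s_2 = 2.380000 - (-5.518728)·(2.380000 - 1.960000)/(-5.518728 - (-11.470464)) = 2.769444; f(s_2) = 2.241129

2.76944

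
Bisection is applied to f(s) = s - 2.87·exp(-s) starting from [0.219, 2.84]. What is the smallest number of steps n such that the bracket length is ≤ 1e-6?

Initial width b − a = 2.84 − 0.219 = 2.621000.
After n steps the width is (b−a)/2^n; need (b−a)/2^n ≤ 1e-6.
So n ≥ log₂(2.621000/1e-6) = log₂(2621000.0000) ≈ 21.3217.
Hence n = 22.

22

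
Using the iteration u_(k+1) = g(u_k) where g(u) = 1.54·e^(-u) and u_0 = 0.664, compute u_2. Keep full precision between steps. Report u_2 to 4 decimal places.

u_1 = g(0.664000) = 0.792774
u_2 = g(0.792774) = 0.696985

0.6970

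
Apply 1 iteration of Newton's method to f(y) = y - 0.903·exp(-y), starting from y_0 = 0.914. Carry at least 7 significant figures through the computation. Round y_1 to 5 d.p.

0.50874

f'(y) = 1 + 0.903·exp(-y)
y_0 = 0.914000: f = 0.551972, f' = 1.362028 → y_1 = 0.914000 - (0.551972)/(1.362028) = 0.508743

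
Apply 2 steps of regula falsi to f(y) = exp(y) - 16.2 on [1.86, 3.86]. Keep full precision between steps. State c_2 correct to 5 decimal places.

2.57676

f(1.860000) = -9.776263, f(3.860000) = 31.265351
step 1: c = 2.336407, f(c) = -5.855993 < 0 → new bracket [2.336407, 3.860000]
step 2: c = 2.576758, f(c) = -3.045575 < 0 → new bracket [2.576758, 3.860000]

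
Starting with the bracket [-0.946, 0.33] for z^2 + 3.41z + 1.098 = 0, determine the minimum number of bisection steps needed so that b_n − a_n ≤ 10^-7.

Initial width b − a = 0.33 − -0.946 = 1.276000.
After n steps the width is (b−a)/2^n; need (b−a)/2^n ≤ 10^-7.
So n ≥ log₂(1.276000/10^-7) = log₂(12760000.0000) ≈ 23.6051.
Hence n = 24.

24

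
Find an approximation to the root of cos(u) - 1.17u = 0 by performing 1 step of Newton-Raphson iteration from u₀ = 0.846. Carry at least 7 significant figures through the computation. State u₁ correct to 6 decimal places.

0.675651

Newton update: u ← u − f(u)/f'(u).
f'(u) = -sin(u) - 1.17
u_0 = 0.846000: f = -0.326837, f' = -1.918634 → u_1 = 0.846000 - (-0.326837)/(-1.918634) = 0.675651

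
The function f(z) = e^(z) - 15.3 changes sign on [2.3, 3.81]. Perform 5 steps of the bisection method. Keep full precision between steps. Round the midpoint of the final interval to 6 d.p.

f(2.300000) = -5.325818, f(3.810000) = 29.850439 (opposite signs)
step 1: m = 3.055000, f(m) = 5.921186 > 0 → root in [2.300000, 3.055000]
step 2: m = 2.677500, f(m) = -0.751324 < 0 → root in [2.677500, 3.055000]
step 3: m = 2.866250, f(m) = 2.271003 > 0 → root in [2.677500, 2.866250]
step 4: m = 2.771875, f(m) = 0.688585 > 0 → root in [2.677500, 2.771875]
step 5: m = 2.724687, f(m) = -0.048353 < 0 → root in [2.724687, 2.771875]
Midpoint of [2.724687, 2.771875] = 2.748281

2.748281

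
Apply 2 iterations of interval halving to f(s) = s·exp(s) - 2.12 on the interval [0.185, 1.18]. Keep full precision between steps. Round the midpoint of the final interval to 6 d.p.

f(0.185000) = -1.897405, f(1.180000) = 1.720162 (opposite signs)
step 1: m = 0.682500, f(m) = -0.769456 < 0 → root in [0.682500, 1.180000]
step 2: m = 0.931250, f(m) = 0.243214 > 0 → root in [0.682500, 0.931250]
Midpoint of [0.682500, 0.931250] = 0.806875

0.806875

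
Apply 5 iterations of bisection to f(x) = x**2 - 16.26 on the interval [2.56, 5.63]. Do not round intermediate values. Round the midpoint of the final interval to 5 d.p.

4.04703

f(2.560000) = -9.706400, f(5.630000) = 15.436900 (opposite signs)
step 1: m = 4.095000, f(m) = 0.509025 > 0 → root in [2.560000, 4.095000]
step 2: m = 3.327500, f(m) = -5.187744 < 0 → root in [3.327500, 4.095000]
step 3: m = 3.711250, f(m) = -2.486623 < 0 → root in [3.711250, 4.095000]
step 4: m = 3.903125, f(m) = -1.025615 < 0 → root in [3.903125, 4.095000]
step 5: m = 3.999062, f(m) = -0.267499 < 0 → root in [3.999062, 4.095000]
Midpoint of [3.999062, 4.095000] = 4.047031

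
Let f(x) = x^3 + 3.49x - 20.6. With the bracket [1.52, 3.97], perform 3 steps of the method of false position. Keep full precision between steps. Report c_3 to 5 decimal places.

False-position update: c = (a·f(b) − b·f(a))/(f(b) − f(a)); replace the endpoint whose sign matches f(c).
f(1.520000) = -11.783392, f(3.970000) = 55.826073
step 1: c = 1.947001, f(c) = -6.424250 < 0 → new bracket [1.947001, 3.970000]
step 2: c = 2.155775, f(c) = -3.057669 < 0 → new bracket [2.155775, 3.970000]
step 3: c = 2.249983, f(c) = -1.357198 < 0 → new bracket [2.249983, 3.970000]

2.24998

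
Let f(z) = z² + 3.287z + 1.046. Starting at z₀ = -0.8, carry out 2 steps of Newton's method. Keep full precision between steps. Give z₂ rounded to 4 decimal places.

-0.3522

Newton update: z ← z − f(z)/f'(z).
f'(z) = 2z + 3.287
z_0 = -0.800000: f = -0.943600, f' = 1.687000 → z_1 = -0.800000 - (-0.943600)/(1.687000) = -0.240664
z_1 = -0.240664: f = 0.312857, f' = 2.805672 → z_2 = -0.240664 - (0.312857)/(2.805672) = -0.352173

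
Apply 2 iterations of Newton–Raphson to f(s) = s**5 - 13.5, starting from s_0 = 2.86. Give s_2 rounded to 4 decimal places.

1.9546

Newton update: s ← s − f(s)/f'(s).
f'(s) = 5s**4
s_0 = 2.860000: f = 177.850749, f' = 334.529281 → s_1 = 2.860000 - (177.850749)/(334.529281) = 2.328355
s_1 = 2.328355: f = 54.929944, f' = 146.949107 → s_2 = 2.328355 - (54.929944)/(146.949107) = 1.954553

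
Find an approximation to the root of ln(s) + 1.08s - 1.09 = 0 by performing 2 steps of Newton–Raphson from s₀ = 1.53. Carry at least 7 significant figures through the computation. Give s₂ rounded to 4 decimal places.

1.0043

f'(s) = 1/s + 1.08
s_0 = 1.530000: f = 0.987668, f' = 1.733595 → s_1 = 1.530000 - (0.987668)/(1.733595) = 0.960278
s_1 = 0.960278: f = -0.093433, f' = 2.121366 → s_2 = 0.960278 - (-0.093433)/(2.121366) = 1.004321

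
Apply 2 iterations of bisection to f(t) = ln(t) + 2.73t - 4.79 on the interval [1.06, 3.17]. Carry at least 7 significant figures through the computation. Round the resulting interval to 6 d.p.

f(1.060000) = -1.837931, f(3.170000) = 5.017832 (opposite signs)
step 1: m = 2.115000, f(m) = 1.733005 > 0 → root in [1.060000, 2.115000]
step 2: m = 1.587500, f(m) = 0.006035 > 0 → root in [1.060000, 1.587500]

[1.060000, 1.587500]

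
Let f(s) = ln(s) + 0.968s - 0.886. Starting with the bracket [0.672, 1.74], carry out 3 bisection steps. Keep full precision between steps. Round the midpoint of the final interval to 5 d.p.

1.00575

f(0.672000) = -0.633001, f(1.740000) = 1.352205 (opposite signs)
step 1: m = 1.206000, f(m) = 0.468717 > 0 → root in [0.672000, 1.206000]
step 2: m = 0.939000, f(m) = -0.039988 < 0 → root in [0.939000, 1.206000]
step 3: m = 1.072500, f(m) = 0.222172 > 0 → root in [0.939000, 1.072500]
Midpoint of [0.939000, 1.072500] = 1.005750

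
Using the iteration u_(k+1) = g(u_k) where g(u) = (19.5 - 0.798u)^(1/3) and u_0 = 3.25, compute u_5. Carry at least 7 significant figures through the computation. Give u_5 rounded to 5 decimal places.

2.59283

u_1 = g(3.250000) = 2.566559
u_2 = g(2.566559) = 2.593866
u_3 = g(2.593866) = 2.592785
u_4 = g(2.592785) = 2.592828
u_5 = g(2.592828) = 2.592827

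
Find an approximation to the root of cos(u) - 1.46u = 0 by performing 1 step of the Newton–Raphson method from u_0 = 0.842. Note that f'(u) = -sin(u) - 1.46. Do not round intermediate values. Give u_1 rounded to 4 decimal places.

0.5866

u_0 = 0.842000: f = -0.563348, f' = -2.205977 → u_1 = 0.842000 - (-0.563348)/(-2.205977) = 0.586627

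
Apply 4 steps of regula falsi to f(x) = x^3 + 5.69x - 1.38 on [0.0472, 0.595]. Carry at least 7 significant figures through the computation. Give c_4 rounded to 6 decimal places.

0.240096

f(0.047200) = -1.111327, f(0.595000) = 2.216195
step 1: c = 0.230154, f(c) = -0.058230 < 0 → new bracket [0.230154, 0.595000]
step 2: c = 0.239495, f(c) = -0.003535 < 0 → new bracket [0.239495, 0.595000]
step 3: c = 0.240061, f(c) = -0.000216 < 0 → new bracket [0.240061, 0.595000]
step 4: c = 0.240096, f(c) = -0.000013 < 0 → new bracket [0.240096, 0.595000]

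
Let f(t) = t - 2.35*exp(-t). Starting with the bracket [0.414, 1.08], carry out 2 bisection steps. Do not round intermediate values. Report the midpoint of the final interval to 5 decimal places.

f(0.414000) = -1.139352, f(1.080000) = 0.281951 (opposite signs)
step 1: m = 0.747000, f(m) = -0.366397 < 0 → root in [0.747000, 1.080000]
step 2: m = 0.913500, f(m) = -0.029127 < 0 → root in [0.913500, 1.080000]
Midpoint of [0.913500, 1.080000] = 0.996750

0.99675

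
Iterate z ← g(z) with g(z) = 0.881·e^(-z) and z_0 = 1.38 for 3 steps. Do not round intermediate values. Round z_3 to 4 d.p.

0.4349

z_1 = g(1.380000) = 0.221641
z_2 = g(0.221641) = 0.705860
z_3 = g(0.705860) = 0.434935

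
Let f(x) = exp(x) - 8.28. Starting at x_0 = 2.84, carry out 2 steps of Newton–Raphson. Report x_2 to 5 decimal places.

2.13441

f'(x) = exp(x)
x_0 = 2.840000: f = 8.835766, f' = 17.115766 → x_1 = 2.840000 - (8.835766)/(17.115766) = 2.323765
x_1 = 2.323765: f = 1.934053, f' = 10.214053 → x_2 = 2.323765 - (1.934053)/(10.214053) = 2.134412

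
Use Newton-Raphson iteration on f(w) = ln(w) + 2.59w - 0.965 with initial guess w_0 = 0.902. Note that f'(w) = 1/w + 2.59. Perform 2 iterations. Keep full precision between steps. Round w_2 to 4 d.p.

0.5816

w_0 = 0.902000: f = 1.268039, f' = 3.698647 → w_1 = 0.902000 - (1.268039)/(3.698647) = 0.559161
w_1 = 0.559161: f = -0.098089, f' = 4.378393 → w_2 = 0.559161 - (-0.098089)/(4.378393) = 0.581564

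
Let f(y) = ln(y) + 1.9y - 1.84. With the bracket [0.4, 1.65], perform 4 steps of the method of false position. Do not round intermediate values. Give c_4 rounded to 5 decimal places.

f(0.400000) = -1.996291, f(1.650000) = 1.795775
step 1: c = 1.058049, f(c) = 0.226718 > 0 → new bracket [0.400000, 1.058049]
step 2: c = 0.990936, f(c) = 0.033673 > 0 → new bracket [0.400000, 0.990936]
step 3: c = 0.981134, f(c) = 0.005107 > 0 → new bracket [0.400000, 0.981134]
step 4: c = 0.979651, f(c) = 0.000777 > 0 → new bracket [0.400000, 0.979651]

0.97965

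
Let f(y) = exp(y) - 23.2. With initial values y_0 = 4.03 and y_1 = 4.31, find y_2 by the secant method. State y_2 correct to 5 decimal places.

3.52080

f(y_0) = 33.060911, f(y_1) = 51.240489
y_2 = 4.310000 - (51.240489)·(4.310000 - 4.030000)/(51.240489 - (33.060911)) = 3.520799; f(y_2) = 10.611440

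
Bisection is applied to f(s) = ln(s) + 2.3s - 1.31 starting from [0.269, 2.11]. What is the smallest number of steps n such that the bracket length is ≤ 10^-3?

Initial width b − a = 2.11 − 0.269 = 1.841000.
After n steps the width is (b−a)/2^n; need (b−a)/2^n ≤ 10^-3.
So n ≥ log₂(1.841000/10^-3) = log₂(1841.0000) ≈ 10.8463.
Hence n = 11.

11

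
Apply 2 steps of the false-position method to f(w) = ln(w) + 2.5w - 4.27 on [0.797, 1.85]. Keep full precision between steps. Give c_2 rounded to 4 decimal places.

1.5376

f(0.797000) = -2.504401, f(1.850000) = 0.970186
step 1: c = 1.555978, f(c) = 0.062049 > 0 → new bracket [0.797000, 1.555978]
step 2: c = 1.537628, f(c) = 0.004311 > 0 → new bracket [0.797000, 1.537628]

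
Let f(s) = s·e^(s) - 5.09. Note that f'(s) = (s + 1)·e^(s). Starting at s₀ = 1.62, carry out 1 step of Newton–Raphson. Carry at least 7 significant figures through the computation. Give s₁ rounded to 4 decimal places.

s_0 = 1.620000: f = 3.096006, f' = 13.239097 → s_1 = 1.620000 - (3.096006)/(13.239097) = 1.386147

1.3861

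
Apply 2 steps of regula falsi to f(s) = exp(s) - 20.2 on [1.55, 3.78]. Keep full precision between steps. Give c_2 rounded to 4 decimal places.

2.7990

f(1.550000) = -15.488530, f(3.780000) = 23.616042
step 1: c = 2.433258, f(c) = -8.804052 < 0 → new bracket [2.433258, 3.780000]
step 2: c = 2.798981, f(c) = -3.772097 < 0 → new bracket [2.798981, 3.780000]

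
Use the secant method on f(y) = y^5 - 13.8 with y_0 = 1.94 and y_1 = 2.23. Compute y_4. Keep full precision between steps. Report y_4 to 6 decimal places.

1.695843

Secant update: y_(k+1) = y_k − f(y_k)·(y_k − y_(k-1))/(f(y_k) − f(y_(k-1))).
f(y_0) = 13.679489, f(y_1) = 41.347308
y_2 = 2.230000 - (41.347308)·(2.230000 - 1.940000)/(41.347308 - (13.679489)) = 1.796619; f(y_2) = 4.918860
y_3 = 1.796619 - (4.918860)·(1.796619 - 2.230000)/(4.918860 - (41.347308)) = 1.738100; f(y_3) = 2.062576
y_4 = 1.738100 - (2.062576)·(1.738100 - 1.796619)/(2.062576 - (4.918860)) = 1.695843; f(y_4) = 0.225800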